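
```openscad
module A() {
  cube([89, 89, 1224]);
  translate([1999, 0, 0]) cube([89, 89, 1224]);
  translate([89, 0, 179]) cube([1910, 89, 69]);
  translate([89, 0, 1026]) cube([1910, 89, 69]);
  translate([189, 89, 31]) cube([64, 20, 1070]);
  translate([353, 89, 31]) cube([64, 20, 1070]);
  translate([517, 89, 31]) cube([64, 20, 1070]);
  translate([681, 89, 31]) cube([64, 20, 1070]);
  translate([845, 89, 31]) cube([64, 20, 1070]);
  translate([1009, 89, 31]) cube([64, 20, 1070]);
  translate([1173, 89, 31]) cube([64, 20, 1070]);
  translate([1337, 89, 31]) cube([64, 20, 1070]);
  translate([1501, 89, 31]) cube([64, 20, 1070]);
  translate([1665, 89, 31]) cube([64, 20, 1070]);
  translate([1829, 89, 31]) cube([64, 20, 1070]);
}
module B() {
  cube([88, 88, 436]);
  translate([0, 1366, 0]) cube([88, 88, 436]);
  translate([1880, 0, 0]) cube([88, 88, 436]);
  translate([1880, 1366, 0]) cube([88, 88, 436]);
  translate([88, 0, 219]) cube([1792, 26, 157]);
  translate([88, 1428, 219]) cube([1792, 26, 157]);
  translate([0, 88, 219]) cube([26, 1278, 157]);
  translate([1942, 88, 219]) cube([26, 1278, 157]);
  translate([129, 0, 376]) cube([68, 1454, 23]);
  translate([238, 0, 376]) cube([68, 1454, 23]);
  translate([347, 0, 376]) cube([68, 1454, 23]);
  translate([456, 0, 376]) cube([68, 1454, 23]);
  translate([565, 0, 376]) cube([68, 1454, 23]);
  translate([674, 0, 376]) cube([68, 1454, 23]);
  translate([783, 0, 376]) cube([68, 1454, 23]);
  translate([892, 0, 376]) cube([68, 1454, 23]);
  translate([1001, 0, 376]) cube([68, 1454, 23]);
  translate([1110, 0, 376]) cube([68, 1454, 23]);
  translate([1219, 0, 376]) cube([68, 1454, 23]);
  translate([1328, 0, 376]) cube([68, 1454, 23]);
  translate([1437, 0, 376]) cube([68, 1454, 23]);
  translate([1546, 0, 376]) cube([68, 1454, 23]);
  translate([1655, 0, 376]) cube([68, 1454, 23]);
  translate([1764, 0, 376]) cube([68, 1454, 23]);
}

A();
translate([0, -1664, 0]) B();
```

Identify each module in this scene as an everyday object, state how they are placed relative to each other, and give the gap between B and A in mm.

The bed frame's nearest face is 210 mm from the fence section's −y face.

A is a fence section. B is a bed frame. The bed frame is on the floor beside the fence section on its −y side. The gap between the bed frame and the fence section is 210 mm.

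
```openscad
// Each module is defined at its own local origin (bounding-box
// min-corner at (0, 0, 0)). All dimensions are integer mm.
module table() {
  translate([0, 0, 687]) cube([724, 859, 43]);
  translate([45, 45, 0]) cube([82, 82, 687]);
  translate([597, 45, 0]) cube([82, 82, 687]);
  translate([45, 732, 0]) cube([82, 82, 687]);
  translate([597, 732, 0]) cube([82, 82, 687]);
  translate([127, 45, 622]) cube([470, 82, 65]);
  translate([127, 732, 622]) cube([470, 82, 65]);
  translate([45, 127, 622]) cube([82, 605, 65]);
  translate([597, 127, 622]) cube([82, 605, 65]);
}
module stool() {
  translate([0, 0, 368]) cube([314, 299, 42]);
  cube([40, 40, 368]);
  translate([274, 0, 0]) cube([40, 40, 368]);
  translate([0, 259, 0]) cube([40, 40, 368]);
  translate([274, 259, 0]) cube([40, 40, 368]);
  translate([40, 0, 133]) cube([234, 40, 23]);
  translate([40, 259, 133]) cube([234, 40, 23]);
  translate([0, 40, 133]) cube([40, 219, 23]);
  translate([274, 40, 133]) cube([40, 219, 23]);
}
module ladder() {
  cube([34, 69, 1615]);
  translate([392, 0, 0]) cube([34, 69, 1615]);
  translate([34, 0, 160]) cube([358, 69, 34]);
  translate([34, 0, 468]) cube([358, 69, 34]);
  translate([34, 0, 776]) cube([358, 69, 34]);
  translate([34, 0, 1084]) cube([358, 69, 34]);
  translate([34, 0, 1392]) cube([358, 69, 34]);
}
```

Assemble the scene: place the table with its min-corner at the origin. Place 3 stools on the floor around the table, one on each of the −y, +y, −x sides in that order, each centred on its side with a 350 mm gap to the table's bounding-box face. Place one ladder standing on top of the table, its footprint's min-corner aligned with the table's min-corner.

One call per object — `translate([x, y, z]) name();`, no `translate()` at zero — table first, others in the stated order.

table();
translate([205, -649, 0]) stool();
translate([205, 1209, 0]) stool();
translate([-664, 280, 0]) stool();
translate([0, 0, 730]) ladder();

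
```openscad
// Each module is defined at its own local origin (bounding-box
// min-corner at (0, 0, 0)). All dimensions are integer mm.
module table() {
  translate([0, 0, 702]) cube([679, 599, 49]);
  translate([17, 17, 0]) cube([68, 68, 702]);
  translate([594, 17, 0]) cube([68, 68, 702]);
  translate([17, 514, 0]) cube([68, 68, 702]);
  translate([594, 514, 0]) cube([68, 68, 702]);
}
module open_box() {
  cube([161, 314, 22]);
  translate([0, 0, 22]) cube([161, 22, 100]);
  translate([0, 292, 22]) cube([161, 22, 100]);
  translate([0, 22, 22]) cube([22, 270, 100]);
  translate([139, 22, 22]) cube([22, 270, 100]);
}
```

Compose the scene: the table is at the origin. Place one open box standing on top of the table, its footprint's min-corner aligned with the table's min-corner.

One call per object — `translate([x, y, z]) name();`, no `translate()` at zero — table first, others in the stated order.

table();
translate([0, 0, 751]) open_box();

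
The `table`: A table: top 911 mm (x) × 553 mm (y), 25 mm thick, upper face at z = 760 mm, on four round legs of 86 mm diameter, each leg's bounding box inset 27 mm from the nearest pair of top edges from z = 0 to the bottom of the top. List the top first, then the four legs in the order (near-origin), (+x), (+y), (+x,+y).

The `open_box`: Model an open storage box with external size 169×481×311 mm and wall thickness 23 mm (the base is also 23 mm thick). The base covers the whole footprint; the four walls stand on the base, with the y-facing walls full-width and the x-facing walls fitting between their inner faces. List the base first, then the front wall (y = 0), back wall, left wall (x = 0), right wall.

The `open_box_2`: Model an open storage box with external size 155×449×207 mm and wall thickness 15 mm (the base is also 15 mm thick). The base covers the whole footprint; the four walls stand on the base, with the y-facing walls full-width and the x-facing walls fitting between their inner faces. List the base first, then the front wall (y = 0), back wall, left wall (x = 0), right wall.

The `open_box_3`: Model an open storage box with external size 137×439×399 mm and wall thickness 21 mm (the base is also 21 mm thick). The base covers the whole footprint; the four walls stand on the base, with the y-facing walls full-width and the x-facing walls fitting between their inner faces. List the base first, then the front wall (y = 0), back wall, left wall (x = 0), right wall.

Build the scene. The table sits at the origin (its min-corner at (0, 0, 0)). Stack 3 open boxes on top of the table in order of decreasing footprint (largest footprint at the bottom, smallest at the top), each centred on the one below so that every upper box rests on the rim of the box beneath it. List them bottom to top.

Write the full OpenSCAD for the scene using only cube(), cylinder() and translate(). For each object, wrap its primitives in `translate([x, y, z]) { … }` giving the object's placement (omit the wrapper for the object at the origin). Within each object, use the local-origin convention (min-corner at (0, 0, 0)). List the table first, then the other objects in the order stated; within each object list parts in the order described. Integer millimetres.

translate([0, 0, 735]) cube([911, 553, 25]);
translate([70, 70, 0]) cylinder(h = 735, r = 43);
translate([841, 70, 0]) cylinder(h = 735, r = 43);
translate([70, 483, 0]) cylinder(h = 735, r = 43);
translate([841, 483, 0]) cylinder(h = 735, r = 43);
translate([371, 36, 760]) {
  cube([169, 481, 23]);
  translate([0, 0, 23]) cube([169, 23, 288]);
  translate([0, 458, 23]) cube([169, 23, 288]);
  translate([0, 23, 23]) cube([23, 435, 288]);
  translate([146, 23, 23]) cube([23, 435, 288]);
}
translate([378, 52, 1071]) {
  cube([155, 449, 15]);
  translate([0, 0, 15]) cube([155, 15, 192]);
  translate([0, 434, 15]) cube([155, 15, 192]);
  translate([0, 15, 15]) cube([15, 419, 192]);
  translate([140, 15, 15]) cube([15, 419, 192]);
}
translate([387, 57, 1278]) {
  cube([137, 439, 21]);
  translate([0, 0, 21]) cube([137, 21, 378]);
  translate([0, 418, 21]) cube([137, 21, 378]);
  translate([0, 21, 21]) cube([21, 397, 378]);
  translate([116, 21, 21]) cube([21, 397, 378]);
}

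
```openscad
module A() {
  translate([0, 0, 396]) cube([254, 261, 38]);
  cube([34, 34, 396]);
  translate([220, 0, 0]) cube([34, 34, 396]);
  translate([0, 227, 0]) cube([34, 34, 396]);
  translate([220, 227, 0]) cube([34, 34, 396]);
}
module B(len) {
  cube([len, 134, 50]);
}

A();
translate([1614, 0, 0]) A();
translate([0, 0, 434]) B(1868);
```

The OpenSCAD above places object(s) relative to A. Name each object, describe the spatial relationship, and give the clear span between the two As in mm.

A is a stool. B is a beam. A beam spans the tops of two stools. The clear span between the two stools is 1360 mm.

Second stool starts at x = 1614; first ends at x = 254; clear span = 1614 − 254 = 1360 mm.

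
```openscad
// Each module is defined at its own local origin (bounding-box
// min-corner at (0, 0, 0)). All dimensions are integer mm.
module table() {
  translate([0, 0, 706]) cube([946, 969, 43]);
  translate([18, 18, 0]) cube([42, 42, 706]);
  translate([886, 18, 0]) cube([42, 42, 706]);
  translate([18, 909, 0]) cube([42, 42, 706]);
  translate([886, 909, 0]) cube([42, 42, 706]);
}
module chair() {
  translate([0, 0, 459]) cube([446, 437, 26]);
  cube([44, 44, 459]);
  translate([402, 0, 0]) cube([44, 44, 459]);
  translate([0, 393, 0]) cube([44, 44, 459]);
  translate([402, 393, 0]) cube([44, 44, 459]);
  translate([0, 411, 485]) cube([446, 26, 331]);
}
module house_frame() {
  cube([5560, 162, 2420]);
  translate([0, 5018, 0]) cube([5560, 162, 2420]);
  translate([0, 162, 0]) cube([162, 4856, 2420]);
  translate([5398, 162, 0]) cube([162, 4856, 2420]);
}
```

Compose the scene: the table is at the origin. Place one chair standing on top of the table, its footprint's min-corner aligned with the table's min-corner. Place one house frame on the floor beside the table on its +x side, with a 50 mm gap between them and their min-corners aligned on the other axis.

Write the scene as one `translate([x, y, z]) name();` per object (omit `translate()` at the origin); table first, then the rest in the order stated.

table();
translate([0, 0, 749]) chair();
translate([996, 0, 0]) house_frame();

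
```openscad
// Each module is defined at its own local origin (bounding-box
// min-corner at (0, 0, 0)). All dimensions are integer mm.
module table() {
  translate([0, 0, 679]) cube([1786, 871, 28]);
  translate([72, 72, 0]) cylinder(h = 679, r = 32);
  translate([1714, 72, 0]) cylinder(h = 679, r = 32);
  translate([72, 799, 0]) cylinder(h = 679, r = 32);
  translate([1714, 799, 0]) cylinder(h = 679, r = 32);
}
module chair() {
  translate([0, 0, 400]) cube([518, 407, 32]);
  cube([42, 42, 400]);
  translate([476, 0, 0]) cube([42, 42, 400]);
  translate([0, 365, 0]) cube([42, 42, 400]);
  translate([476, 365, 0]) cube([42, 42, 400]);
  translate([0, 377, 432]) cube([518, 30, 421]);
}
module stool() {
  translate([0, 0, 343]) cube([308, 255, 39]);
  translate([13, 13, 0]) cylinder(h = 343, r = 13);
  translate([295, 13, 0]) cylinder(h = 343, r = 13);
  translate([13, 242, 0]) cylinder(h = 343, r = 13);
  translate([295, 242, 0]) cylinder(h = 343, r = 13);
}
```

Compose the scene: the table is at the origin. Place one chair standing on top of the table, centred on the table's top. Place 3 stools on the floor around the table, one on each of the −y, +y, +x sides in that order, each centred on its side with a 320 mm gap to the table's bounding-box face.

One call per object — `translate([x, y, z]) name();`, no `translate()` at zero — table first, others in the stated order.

table();
translate([634, 232, 707]) chair();
translate([739, -575, 0]) stool();
translate([739, 1191, 0]) stool();
translate([2106, 308, 0]) stool();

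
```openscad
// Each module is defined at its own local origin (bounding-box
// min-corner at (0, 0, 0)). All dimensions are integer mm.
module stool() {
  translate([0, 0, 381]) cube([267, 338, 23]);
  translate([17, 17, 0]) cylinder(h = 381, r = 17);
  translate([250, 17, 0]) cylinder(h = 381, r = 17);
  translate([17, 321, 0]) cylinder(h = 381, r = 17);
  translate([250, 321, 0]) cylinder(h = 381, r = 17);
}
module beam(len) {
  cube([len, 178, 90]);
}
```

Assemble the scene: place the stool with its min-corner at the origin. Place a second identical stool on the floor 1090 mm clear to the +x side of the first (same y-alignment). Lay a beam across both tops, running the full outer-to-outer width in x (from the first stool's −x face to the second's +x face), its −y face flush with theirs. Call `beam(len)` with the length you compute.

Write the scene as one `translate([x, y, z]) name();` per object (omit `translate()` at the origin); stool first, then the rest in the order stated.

stool();
translate([1357, 0, 0]) stool();
translate([0, 0, 404]) beam(1624);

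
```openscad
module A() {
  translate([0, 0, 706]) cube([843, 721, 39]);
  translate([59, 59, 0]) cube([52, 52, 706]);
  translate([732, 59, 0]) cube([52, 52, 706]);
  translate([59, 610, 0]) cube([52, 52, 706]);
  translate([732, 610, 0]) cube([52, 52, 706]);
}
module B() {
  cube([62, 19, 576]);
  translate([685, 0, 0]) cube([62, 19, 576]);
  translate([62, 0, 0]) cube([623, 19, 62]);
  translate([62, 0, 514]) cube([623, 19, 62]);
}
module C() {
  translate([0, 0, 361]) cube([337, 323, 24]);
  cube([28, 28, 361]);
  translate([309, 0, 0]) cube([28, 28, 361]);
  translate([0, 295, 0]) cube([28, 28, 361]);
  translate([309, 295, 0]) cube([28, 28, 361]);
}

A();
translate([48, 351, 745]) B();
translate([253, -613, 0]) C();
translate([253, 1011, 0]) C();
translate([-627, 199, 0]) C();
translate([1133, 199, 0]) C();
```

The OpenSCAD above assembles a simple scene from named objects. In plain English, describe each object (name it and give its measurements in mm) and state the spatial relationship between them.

A is a rectangular dining table. The top is 843×721×39 mm with its upper surface at z = 745 mm. It stands on four 52×52 mm square legs, each inset 59 mm from the nearest pair of top edges, running from the floor to the underside of the top.

B is a rectangular picture frame lying in the x–z plane (depth along y). The opening is 623 mm wide (x) by 452 mm tall (z), surrounded by a border 62 mm wide on all four sides. The frame is 19 mm deep and is made of two full-height vertical stiles with two horizontal rails fitted between them.

C is a four-legged stool. The seat is a 337×323×24 mm slab whose top surface is at z = 385 mm; four square legs, each 28×28 mm in cross-section, run from the floor (z = 0) to the underside of the seat, each flush with a corner of the seat.

The picture frame is on top of the table, centred. Four stools sit around the table at the −y, +y, −x, +x sides.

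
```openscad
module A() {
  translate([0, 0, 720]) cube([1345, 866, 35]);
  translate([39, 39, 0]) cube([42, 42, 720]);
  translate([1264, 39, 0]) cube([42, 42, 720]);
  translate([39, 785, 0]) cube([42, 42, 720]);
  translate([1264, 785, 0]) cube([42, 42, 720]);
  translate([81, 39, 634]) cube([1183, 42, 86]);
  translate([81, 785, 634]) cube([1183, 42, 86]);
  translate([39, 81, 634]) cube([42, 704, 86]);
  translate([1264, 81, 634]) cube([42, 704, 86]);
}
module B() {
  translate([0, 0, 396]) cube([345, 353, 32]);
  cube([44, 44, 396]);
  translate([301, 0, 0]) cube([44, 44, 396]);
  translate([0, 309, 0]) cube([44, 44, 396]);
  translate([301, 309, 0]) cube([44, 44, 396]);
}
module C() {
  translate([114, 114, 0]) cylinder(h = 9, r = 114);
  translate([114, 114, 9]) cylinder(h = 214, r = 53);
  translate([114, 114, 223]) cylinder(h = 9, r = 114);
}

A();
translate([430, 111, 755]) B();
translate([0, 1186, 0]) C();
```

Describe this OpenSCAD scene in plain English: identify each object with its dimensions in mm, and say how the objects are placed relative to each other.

A is a rectangular dining table. The top is 1345×866×35 mm with its upper surface at z = 755 mm. It stands on four 42×42 mm square legs, each inset 39 mm from the nearest pair of top edges, running from the floor to the underside of the top. Four apron rails, 42 mm thick and 86 mm tall, run between adjacent legs with their top edges flush with the underside of the top and their outer faces flush with the legs' outer faces.

B is a four-legged stool. The seat is 345×353 mm, 32 mm thick, top at z = 428 mm. It stands on four square legs, each 44×44 mm in cross-section, from z = 0 to the seat underside, each flush with a corner of the seat.

C is a spool: two coaxial disc flanges of radius 114 mm and thickness 9 mm, joined by a core cylinder of radius 53 mm and height 214 mm. The lower flange rests on z = 0 and the three cylinders share a vertical axis.

The stool is on top of the table. The spool is on the floor beside the table on its +y side.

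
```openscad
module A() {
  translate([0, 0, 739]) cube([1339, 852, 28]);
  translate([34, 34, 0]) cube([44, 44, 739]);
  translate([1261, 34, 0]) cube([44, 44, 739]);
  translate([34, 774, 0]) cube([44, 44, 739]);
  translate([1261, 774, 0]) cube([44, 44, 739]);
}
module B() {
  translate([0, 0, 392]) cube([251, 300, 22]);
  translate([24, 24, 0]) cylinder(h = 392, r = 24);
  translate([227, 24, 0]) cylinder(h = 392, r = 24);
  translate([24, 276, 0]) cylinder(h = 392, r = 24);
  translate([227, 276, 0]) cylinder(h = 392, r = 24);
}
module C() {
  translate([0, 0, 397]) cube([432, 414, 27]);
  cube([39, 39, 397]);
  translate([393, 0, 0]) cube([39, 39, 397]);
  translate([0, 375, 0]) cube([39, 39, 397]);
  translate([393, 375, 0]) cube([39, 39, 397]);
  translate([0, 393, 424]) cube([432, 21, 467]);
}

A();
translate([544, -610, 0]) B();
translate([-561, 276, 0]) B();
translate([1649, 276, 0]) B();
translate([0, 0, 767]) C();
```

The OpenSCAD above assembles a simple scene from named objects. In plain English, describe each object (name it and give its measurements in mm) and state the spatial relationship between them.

A is a table: top 1339 mm (x) × 852 mm (y), 28 mm thick, upper face at z = 767 mm, on four 44×44 mm square legs, each inset 34 mm from the nearest pair of top edges, running from z = 0 to the bottom of the top.

B is a four-legged stool. The seat is 251×300 mm, 22 mm thick, top at z = 414 mm. It stands on four round legs, each 48 mm in diameter, from z = 0 to the seat underside, each leg's axis is inset half a diameter from the nearest pair of seat edges (so the leg's bounding box is flush with the corner).

C is a chair. The seat is a 432×414×27 mm slab with its top at z = 424 mm, on four 39×39 mm corner legs (flush with the seat edges, standing on z = 0). A flat backrest 21 mm thick, 467 mm tall, spans the full seat width and rises from the seat top along its +y edge, rear face flush with the rear of the seat.

Three stools sit around the table at the −y, −x, +x sides. The chair is on top of the table.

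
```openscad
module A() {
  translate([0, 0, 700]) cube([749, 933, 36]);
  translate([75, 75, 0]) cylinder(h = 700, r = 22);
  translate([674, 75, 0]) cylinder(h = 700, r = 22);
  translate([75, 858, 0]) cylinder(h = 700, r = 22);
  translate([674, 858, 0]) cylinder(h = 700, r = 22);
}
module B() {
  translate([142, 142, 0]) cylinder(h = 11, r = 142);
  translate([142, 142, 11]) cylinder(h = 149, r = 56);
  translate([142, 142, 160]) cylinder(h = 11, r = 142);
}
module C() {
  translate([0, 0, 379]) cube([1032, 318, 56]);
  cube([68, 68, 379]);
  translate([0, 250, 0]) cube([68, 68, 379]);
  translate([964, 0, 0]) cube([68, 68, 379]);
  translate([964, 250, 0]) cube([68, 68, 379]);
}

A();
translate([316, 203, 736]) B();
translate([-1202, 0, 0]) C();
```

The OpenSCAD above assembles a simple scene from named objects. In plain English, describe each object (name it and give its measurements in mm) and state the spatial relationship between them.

A is a table with a 749×933 mm rectangular top, 36 mm thick, top surface at z = 736 mm, supported by four round legs of 44 mm diameter, each leg's bounding box inset 53 mm from the nearest pair of top edges, running from the floor.

B is a spool: two coaxial disc flanges of radius 142 mm and thickness 11 mm, joined by a core cylinder of radius 56 mm and height 149 mm. The lower flange rests on z = 0 and the three cylinders share a vertical axis.

C is a bench: a 1032×318 mm seat slab, 56 mm thick, top at z = 435 mm, on four 68×68 mm square legs flush with the seat corners and standing on z = 0.

The spool is on top of the table. The bench is on the floor beside the table on its −x side.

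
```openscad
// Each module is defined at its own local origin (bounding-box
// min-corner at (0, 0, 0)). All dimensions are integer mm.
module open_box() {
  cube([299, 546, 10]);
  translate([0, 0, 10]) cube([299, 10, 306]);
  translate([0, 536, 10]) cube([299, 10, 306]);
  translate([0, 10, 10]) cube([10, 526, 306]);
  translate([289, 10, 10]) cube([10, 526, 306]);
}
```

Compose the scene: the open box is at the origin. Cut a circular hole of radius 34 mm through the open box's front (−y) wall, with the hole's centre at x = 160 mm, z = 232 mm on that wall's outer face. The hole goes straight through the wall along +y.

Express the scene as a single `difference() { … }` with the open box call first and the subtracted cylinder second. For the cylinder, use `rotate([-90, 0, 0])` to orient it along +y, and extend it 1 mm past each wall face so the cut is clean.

difference() {
  open_box();
  translate([160, -1, 232]) rotate([-90, 0, 0]) cylinder(h = 12, r = 34);
}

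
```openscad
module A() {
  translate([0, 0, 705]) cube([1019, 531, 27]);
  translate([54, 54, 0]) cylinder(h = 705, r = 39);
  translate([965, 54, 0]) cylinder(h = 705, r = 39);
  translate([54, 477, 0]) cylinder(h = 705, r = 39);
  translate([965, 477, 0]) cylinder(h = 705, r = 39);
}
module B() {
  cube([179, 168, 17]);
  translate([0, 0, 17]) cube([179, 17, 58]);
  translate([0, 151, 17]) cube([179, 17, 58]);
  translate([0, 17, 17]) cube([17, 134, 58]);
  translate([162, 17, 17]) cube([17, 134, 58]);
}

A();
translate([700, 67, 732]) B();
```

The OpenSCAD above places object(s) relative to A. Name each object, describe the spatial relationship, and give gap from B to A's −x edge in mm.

A is a table. B is an open box. The open box is on top of the table. The gap from the open box to the table's −x edge is 700 mm.

The open box's min-x is at 700; the table's min-x is 0; gap = 700 mm.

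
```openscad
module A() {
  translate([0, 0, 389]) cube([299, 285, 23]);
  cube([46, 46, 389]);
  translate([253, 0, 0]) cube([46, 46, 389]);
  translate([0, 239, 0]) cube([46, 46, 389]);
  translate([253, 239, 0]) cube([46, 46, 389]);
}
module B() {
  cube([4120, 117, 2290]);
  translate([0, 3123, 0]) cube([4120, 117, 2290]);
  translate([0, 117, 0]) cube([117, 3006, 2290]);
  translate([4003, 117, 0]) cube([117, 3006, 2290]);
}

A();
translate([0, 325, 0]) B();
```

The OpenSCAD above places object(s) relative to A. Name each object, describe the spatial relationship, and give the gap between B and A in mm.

A is a stool. B is a house frame. The house frame is on the floor beside the stool on its +y side. The gap between the house frame and the stool is 40 mm.

The house frame's nearest face is 40 mm from the stool's +y face.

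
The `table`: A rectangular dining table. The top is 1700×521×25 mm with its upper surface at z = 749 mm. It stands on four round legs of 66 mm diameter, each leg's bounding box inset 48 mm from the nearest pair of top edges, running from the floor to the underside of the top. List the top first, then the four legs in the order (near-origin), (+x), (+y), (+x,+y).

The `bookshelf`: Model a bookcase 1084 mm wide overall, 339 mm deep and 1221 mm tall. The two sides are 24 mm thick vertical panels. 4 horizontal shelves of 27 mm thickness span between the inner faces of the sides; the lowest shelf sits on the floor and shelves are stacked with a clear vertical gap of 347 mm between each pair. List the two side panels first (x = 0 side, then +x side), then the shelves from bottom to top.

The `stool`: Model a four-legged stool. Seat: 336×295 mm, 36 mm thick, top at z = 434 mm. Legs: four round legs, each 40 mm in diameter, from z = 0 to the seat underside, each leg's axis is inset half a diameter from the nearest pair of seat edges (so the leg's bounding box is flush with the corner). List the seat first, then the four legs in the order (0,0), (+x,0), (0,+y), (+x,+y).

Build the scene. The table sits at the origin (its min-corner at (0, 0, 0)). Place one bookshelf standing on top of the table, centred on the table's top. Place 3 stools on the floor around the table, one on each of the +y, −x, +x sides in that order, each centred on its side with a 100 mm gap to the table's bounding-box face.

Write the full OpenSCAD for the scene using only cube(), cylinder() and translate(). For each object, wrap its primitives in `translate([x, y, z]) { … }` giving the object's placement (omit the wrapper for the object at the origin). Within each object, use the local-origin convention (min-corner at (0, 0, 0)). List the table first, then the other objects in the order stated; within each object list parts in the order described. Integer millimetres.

translate([0, 0, 724]) cube([1700, 521, 25]);
translate([81, 81, 0]) cylinder(h = 724, r = 33);
translate([1619, 81, 0]) cylinder(h = 724, r = 33);
translate([81, 440, 0]) cylinder(h = 724, r = 33);
translate([1619, 440, 0]) cylinder(h = 724, r = 33);
translate([308, 91, 749]) {
  cube([24, 339, 1221]);
  translate([1060, 0, 0]) cube([24, 339, 1221]);
  translate([24, 0, 0]) cube([1036, 339, 27]);
  translate([24, 0, 374]) cube([1036, 339, 27]);
  translate([24, 0, 748]) cube([1036, 339, 27]);
  translate([24, 0, 1122]) cube([1036, 339, 27]);
}
translate([682, 621, 0]) {
  translate([0, 0, 398]) cube([336, 295, 36]);
  translate([20, 20, 0]) cylinder(h = 398, r = 20);
  translate([316, 20, 0]) cylinder(h = 398, r = 20);
  translate([20, 275, 0]) cylinder(h = 398, r = 20);
  translate([316, 275, 0]) cylinder(h = 398, r = 20);
}
translate([-436, 113, 0]) {
  translate([0, 0, 398]) cube([336, 295, 36]);
  translate([20, 20, 0]) cylinder(h = 398, r = 20);
  translate([316, 20, 0]) cylinder(h = 398, r = 20);
  translate([20, 275, 0]) cylinder(h = 398, r = 20);
  translate([316, 275, 0]) cylinder(h = 398, r = 20);
}
translate([1800, 113, 0]) {
  translate([0, 0, 398]) cube([336, 295, 36]);
  translate([20, 20, 0]) cylinder(h = 398, r = 20);
  translate([316, 20, 0]) cylinder(h = 398, r = 20);
  translate([20, 275, 0]) cylinder(h = 398, r = 20);
  translate([316, 275, 0]) cylinder(h = 398, r = 20);
}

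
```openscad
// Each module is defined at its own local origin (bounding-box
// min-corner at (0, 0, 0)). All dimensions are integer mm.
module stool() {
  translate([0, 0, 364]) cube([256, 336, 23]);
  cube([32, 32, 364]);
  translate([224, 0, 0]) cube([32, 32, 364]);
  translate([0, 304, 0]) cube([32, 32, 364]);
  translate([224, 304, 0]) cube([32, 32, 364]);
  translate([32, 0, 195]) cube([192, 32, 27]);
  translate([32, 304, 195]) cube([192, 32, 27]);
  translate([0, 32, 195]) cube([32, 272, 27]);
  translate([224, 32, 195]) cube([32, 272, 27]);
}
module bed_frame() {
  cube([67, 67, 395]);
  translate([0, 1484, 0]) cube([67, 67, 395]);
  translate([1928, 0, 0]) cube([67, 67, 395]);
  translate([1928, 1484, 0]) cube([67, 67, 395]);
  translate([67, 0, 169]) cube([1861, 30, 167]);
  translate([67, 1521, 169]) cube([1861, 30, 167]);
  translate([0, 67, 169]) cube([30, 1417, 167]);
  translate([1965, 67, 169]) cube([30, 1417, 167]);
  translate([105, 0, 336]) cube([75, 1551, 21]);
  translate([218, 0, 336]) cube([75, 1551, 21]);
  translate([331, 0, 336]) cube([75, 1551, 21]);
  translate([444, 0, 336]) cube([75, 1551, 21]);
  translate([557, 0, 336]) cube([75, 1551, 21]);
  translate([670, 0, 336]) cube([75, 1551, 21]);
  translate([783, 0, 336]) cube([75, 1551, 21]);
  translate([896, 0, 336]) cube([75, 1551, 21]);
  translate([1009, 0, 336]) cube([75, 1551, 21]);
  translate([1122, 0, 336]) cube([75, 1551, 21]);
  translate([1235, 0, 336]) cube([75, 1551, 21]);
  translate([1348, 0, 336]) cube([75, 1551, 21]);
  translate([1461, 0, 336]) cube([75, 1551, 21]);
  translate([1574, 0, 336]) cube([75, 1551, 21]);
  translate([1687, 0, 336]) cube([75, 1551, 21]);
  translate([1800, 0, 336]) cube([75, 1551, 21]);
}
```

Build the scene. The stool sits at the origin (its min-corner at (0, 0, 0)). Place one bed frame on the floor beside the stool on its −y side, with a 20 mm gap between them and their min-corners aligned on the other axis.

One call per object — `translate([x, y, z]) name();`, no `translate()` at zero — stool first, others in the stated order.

stool();
translate([0, -1571, 0]) bed_frame();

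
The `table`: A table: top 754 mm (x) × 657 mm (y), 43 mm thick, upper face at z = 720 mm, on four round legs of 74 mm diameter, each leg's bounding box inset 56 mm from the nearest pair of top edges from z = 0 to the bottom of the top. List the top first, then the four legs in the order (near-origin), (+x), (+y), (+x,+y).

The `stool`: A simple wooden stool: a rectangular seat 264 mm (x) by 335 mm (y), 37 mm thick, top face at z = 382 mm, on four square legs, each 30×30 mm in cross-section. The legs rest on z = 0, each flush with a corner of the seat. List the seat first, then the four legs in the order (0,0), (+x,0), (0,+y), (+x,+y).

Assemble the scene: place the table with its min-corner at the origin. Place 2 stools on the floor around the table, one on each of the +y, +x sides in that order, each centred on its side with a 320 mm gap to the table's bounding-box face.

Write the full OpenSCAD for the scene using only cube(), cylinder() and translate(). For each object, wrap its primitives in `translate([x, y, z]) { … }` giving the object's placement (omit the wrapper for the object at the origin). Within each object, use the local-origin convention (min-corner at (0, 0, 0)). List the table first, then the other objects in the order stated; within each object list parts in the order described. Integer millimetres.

translate([0, 0, 677]) cube([754, 657, 43]);
translate([93, 93, 0]) cylinder(h = 677, r = 37);
translate([661, 93, 0]) cylinder(h = 677, r = 37);
translate([93, 564, 0]) cylinder(h = 677, r = 37);
translate([661, 564, 0]) cylinder(h = 677, r = 37);
translate([245, 977, 0]) {
  translate([0, 0, 345]) cube([264, 335, 37]);
  cube([30, 30, 345]);
  translate([234, 0, 0]) cube([30, 30, 345]);
  translate([0, 305, 0]) cube([30, 30, 345]);
  translate([234, 305, 0]) cube([30, 30, 345]);
}
translate([1074, 161, 0]) {
  translate([0, 0, 345]) cube([264, 335, 37]);
  cube([30, 30, 345]);
  translate([234, 0, 0]) cube([30, 30, 345]);
  translate([0, 305, 0]) cube([30, 30, 345]);
  translate([234, 305, 0]) cube([30, 30, 345]);
}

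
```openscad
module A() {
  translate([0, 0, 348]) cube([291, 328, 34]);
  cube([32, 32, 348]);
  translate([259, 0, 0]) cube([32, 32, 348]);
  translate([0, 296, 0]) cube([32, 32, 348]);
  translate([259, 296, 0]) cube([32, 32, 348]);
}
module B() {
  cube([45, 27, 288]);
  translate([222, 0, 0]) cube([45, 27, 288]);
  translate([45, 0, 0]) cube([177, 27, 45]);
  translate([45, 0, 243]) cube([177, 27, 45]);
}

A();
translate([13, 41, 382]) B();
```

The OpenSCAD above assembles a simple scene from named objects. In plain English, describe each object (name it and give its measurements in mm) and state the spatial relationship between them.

A is a simple wooden stool: a rectangular seat 291 mm (x) by 328 mm (y), 34 mm thick, top face at z = 382 mm, on four square legs, each 32×32 mm in cross-section. The legs rest on z = 0, each flush with a corner of the seat.

B is a picture frame with a 177×198 mm rectangular opening (x by z) and a uniform 45 mm border on every side. Frame depth is 27 mm along y. It is built from two vertical stiles running the full outside height and two horizontal rails spanning the gap between the stiles.

The picture frame is on top of the stool.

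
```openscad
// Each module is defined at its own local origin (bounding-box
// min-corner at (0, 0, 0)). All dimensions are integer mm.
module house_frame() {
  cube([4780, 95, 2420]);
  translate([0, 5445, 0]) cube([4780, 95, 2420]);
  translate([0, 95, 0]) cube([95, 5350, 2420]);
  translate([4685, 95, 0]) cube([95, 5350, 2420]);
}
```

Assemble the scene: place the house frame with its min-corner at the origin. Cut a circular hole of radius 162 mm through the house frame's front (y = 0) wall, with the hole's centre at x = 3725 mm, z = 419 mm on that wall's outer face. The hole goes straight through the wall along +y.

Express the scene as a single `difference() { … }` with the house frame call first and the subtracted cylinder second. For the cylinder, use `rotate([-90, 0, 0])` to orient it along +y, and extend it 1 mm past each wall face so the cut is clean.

difference() {
  house_frame();
  translate([3725, -1, 419]) rotate([-90, 0, 0]) cylinder(h = 97, r = 162);
}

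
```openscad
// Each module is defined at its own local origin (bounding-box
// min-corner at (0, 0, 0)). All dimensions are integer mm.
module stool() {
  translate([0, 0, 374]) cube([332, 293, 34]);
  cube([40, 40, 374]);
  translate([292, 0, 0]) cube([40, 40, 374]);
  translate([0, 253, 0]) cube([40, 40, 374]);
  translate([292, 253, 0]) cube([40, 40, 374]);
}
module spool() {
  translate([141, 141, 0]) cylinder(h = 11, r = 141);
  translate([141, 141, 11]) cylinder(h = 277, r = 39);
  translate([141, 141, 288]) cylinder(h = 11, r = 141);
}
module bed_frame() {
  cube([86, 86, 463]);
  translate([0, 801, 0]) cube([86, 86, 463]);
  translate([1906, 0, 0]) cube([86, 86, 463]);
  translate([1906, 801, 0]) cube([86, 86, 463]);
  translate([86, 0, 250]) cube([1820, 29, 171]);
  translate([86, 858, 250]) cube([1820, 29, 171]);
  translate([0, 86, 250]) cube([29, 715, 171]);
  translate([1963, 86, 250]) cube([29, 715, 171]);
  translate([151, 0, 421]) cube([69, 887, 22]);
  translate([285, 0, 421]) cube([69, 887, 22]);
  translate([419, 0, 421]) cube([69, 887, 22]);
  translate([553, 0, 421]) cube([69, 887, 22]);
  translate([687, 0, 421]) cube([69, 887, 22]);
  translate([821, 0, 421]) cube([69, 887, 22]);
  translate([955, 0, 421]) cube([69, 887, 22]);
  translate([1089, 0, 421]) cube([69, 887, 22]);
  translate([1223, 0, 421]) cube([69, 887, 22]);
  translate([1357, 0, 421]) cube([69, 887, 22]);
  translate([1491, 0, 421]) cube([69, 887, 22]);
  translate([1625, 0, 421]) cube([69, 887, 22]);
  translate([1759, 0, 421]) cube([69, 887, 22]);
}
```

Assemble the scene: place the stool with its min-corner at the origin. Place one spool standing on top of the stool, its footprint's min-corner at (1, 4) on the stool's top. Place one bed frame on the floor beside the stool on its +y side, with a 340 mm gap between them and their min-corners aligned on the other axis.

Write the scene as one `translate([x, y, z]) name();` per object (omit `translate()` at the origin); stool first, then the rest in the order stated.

stool();
translate([1, 4, 408]) spool();
translate([0, 633, 0]) bed_frame();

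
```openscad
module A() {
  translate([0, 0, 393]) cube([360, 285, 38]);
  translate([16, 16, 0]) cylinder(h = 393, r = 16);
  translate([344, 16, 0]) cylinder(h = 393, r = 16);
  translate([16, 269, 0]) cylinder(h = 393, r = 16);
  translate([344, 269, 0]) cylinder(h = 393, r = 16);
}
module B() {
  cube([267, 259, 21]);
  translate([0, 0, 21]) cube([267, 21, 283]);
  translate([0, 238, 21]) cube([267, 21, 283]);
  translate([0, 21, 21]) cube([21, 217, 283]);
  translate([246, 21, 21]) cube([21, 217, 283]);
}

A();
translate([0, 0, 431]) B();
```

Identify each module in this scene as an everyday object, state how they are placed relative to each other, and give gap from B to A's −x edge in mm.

The open box's min-x is at 0; the stool's min-x is 0; gap = 0 mm.

A is a stool. B is an open box. The open box is on top of the stool. The gap from the open box to the stool's −x edge is 0 mm.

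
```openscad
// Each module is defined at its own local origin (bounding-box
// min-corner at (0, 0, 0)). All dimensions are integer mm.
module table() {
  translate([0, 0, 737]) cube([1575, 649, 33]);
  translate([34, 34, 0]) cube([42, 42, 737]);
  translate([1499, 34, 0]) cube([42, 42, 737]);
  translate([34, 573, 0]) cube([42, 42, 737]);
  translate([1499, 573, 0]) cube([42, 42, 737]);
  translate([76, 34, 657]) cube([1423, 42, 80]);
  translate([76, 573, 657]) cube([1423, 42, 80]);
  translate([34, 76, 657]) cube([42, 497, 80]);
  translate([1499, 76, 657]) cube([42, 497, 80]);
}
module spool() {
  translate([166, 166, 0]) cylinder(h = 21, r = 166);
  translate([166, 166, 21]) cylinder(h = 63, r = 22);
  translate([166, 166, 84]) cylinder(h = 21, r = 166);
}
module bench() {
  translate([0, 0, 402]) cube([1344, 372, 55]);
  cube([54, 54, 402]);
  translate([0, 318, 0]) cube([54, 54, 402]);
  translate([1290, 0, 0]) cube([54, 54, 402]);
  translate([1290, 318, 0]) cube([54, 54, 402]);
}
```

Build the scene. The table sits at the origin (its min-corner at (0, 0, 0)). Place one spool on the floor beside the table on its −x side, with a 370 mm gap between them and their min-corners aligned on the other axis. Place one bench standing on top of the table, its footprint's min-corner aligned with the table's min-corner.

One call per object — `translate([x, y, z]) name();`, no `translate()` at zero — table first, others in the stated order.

table();
translate([-702, 0, 0]) spool();
translate([0, 0, 770]) bench();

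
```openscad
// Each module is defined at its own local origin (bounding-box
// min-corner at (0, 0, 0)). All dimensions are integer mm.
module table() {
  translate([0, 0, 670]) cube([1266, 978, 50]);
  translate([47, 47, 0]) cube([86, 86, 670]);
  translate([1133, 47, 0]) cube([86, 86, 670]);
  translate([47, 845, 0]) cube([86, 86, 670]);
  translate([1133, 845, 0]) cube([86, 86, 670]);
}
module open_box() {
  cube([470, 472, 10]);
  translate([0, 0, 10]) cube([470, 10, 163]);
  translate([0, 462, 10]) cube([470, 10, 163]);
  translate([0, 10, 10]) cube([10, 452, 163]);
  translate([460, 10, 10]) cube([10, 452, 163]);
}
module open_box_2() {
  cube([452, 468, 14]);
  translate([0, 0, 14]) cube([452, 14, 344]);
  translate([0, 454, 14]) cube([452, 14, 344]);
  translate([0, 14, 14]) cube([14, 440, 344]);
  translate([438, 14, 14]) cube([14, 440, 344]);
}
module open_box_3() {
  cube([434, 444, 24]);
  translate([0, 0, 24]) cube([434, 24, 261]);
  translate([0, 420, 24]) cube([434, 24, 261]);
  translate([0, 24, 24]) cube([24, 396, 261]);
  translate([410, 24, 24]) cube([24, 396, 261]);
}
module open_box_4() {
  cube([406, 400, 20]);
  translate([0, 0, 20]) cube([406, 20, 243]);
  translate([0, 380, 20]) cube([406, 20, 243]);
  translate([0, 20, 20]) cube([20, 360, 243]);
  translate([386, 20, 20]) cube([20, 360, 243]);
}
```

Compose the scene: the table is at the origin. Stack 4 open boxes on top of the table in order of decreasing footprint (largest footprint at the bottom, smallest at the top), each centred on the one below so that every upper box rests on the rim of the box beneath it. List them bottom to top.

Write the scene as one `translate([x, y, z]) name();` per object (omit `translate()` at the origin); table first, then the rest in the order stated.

table();
translate([398, 253, 720]) open_box();
translate([407, 255, 893]) open_box_2();
translate([416, 267, 1251]) open_box_3();
translate([430, 289, 1536]) open_box_4();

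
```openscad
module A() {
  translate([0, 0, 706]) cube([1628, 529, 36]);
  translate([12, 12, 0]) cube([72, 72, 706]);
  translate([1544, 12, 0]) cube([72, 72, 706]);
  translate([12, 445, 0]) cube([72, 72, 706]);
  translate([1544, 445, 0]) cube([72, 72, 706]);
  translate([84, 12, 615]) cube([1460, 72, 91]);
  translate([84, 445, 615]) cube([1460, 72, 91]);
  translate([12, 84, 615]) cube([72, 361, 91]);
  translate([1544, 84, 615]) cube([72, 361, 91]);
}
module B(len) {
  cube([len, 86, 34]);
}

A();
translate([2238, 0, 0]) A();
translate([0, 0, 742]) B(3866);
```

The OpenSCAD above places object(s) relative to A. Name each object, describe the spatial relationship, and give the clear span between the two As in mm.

Second table starts at x = 2238; first ends at x = 1628; clear span = 2238 − 1628 = 610 mm.

A is a table. B is a beam. A beam spans the tops of two tables. The clear span between the two tables is 610 mm.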